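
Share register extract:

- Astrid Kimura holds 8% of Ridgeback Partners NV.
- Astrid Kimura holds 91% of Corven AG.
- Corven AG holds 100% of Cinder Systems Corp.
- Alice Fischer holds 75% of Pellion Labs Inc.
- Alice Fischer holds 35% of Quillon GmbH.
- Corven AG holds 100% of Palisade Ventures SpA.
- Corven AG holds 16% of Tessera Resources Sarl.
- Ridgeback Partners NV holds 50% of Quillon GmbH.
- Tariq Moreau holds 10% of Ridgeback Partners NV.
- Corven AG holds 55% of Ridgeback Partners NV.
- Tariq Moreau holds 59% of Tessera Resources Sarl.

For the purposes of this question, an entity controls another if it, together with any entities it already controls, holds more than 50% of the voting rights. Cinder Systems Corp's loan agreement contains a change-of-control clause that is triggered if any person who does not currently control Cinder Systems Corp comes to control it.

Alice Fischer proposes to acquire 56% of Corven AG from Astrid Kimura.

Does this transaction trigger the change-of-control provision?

The purchase adds only to Alice's holdings (Astrid's stake shrinks), so Alice is the only person who could newly come to control Cinder.
Alice holds 75% of Pellion, so Alice controls Pellion.
Neither Alice nor any entity Alice controls holds any voting interest in Cinder.
So before the transaction, Alice does not control Cinder.
After the purchase, Alice holds 56% of Corven directly, and Astrid's stake falls to 35%.
Alice holds 56% of Corven, so Alice controls Corven.
Corven holds 100% of Cinder, so Alice controls Cinder.
Alice did not control Cinder before and does after, so the clause is triggered.

Yes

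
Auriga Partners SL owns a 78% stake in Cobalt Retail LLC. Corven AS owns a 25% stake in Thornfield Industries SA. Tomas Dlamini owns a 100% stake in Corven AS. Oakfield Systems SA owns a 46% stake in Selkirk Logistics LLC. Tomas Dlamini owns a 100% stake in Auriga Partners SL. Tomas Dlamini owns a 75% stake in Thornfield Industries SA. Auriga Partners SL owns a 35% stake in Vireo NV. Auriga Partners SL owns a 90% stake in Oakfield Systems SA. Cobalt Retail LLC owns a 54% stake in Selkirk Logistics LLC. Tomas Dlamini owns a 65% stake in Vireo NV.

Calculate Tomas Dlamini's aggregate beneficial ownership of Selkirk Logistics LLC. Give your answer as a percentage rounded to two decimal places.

83.52%

Tomas reaches Selkirk along 2 paths.
Via Auriga → Cobalt: 100% × 78% × 54% = 42.12%.
Via Auriga → Oakfield: 100% × 90% × 46% = 41.4%.
Total: 42.12% + 41.4% = 83.52%.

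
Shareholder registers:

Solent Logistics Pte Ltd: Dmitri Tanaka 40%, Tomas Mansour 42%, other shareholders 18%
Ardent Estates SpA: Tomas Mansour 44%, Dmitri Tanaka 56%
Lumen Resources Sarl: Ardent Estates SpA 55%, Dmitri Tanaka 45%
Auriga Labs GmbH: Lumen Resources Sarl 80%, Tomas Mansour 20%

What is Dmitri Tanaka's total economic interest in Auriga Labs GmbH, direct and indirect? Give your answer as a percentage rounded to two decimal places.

60.64%

Dmitri reaches Auriga along 2 paths.
Via Ardent → Lumen: 56% × 55% × 80% = 24.64%.
Via Lumen: 45% × 80% = 36%.
Total: 24.64% + 36% = 60.64%.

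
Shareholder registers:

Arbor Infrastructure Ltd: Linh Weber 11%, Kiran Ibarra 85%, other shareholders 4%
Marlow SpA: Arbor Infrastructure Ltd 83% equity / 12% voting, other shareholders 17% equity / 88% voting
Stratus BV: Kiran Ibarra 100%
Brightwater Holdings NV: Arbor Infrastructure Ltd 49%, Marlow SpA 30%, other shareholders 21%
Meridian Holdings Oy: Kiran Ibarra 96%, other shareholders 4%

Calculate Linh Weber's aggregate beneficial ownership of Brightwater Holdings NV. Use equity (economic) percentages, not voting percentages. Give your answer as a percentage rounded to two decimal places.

8.13%

Linh reaches Brightwater along 2 paths.
Via Arbor: 11% × 49% = 5.39%.
Via Arbor → Marlow: 11% × 83% × 30% = 2.739%.
Total: 5.39% + 2.739% = 8.129%.
Rounded: 8.13%.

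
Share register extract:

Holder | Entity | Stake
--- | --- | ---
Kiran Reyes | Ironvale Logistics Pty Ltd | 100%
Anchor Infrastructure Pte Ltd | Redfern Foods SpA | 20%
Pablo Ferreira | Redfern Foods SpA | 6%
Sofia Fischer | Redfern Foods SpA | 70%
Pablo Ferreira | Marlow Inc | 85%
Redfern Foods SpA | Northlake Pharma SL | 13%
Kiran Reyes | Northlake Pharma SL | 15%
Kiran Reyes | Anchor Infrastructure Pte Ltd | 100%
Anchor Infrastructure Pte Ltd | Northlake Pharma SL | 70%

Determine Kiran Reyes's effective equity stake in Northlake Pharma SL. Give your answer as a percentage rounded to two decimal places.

Kiran reaches Northlake along 3 paths.
Direct stake: 15% = 15%.
Via Anchor: 100% × 70% = 70%.
Via Anchor → Redfern: 100% × 20% × 13% = 2.6%.
Total: 15% + 70% + 2.6% = 87.6%.
Rounded: 87.60%.

87.60%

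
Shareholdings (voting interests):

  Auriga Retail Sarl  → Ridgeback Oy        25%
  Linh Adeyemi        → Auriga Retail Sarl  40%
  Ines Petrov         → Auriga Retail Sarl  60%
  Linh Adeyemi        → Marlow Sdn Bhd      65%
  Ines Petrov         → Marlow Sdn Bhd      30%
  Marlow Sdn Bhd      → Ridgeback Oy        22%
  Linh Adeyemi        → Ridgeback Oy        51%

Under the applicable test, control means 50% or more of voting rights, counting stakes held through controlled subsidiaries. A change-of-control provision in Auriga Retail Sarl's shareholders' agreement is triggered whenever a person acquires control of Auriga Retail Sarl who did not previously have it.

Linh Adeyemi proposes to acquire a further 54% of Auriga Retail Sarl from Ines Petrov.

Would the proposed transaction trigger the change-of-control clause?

The purchase adds only to Linh's holdings (Ines's stake shrinks), so Linh is the only person who could newly come to control Auriga.
Linh holds 65% of Marlow, so Linh controls Marlow.
Linh and Marlow together hold 51% + 22% = 73% of Ridgeback, so Linh controls Ridgeback.
In Auriga, Linh's side holds only 40%, not ≥ 50%.
So before the transaction, Linh does not control Auriga.
After the purchase, Linh's direct stake in Auriga rises to 40% + 54% = 94%, and Ines's stake falls to 6%.
Linh holds 94% of Auriga, so Linh controls Auriga.
Linh did not control Auriga before and does after, so the clause is triggered.

Yes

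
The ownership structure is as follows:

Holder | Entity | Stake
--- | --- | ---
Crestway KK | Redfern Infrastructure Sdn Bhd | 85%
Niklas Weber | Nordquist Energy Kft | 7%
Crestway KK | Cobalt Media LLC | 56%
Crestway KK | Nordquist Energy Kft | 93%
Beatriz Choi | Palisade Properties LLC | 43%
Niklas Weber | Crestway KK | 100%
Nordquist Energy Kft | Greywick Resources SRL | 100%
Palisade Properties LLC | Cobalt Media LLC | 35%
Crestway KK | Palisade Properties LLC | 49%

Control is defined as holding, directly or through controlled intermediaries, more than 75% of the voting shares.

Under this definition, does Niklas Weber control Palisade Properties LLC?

No

Niklas holds 100% of Crestway, so Niklas controls Crestway.
Crestway holds 85% of Redfern, so Niklas controls Redfern.
Crestway and Niklas together hold 93% + 7% = 100% of Nordquist, so Niklas controls Nordquist.
Nordquist holds 100% of Greywick, so Niklas controls Greywick.
In Palisade, Niklas's side holds only 49%, not > 75%.
So Niklas does not control Palisade.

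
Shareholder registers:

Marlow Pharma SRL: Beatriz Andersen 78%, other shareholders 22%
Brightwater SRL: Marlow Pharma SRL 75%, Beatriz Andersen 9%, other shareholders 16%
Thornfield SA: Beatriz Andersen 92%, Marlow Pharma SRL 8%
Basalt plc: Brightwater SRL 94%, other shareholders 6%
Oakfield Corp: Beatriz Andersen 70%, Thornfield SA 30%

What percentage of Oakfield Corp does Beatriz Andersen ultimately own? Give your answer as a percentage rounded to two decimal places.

Beatriz reaches Oakfield along 3 paths.
Direct stake: 70% = 70%.
Via Thornfield: 92% × 30% = 27.6%.
Via Marlow → Thornfield: 78% × 8% × 30% = 1.872%.
Total: 70% + 27.6% + 1.872% = 99.472%.
Rounded: 99.47%.

99.47%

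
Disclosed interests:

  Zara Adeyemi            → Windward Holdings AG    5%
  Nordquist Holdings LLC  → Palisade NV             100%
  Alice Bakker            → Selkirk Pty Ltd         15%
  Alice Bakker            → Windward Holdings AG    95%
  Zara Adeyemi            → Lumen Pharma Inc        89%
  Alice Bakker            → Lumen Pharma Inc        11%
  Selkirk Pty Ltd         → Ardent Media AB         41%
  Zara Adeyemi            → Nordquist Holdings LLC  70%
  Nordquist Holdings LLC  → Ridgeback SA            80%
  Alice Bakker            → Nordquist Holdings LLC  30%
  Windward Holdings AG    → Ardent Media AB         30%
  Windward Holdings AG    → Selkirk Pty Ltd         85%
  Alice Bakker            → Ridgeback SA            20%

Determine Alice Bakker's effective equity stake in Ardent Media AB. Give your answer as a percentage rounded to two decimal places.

67.76%

Alice reaches Ardent along 3 paths.
Via Windward → Selkirk: 95% × 85% × 41% = 33.1075%.
Via Selkirk: 15% × 41% = 6.15%.
Via Windward: 95% × 30% = 28.5%.
Total: 33.1075% + 6.15% + 28.5% = 67.7575%.
Rounded: 67.76%.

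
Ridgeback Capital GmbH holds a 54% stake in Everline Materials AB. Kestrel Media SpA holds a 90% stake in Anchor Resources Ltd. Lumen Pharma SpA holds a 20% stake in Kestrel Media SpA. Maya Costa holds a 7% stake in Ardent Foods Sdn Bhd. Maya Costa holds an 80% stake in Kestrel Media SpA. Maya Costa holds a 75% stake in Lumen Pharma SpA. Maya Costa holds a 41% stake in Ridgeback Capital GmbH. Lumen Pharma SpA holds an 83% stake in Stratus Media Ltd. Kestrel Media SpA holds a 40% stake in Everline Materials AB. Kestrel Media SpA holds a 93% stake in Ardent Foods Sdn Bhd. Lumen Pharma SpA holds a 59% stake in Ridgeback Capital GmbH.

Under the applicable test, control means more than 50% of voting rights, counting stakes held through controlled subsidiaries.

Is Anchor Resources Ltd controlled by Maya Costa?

Maya holds 75% of Lumen, so Maya controls Lumen.
Lumen and Maya together hold 20% + 80% = 100% of Kestrel, so Maya controls Kestrel.
Kestrel holds 90% of Anchor, so Maya controls Anchor.

Yes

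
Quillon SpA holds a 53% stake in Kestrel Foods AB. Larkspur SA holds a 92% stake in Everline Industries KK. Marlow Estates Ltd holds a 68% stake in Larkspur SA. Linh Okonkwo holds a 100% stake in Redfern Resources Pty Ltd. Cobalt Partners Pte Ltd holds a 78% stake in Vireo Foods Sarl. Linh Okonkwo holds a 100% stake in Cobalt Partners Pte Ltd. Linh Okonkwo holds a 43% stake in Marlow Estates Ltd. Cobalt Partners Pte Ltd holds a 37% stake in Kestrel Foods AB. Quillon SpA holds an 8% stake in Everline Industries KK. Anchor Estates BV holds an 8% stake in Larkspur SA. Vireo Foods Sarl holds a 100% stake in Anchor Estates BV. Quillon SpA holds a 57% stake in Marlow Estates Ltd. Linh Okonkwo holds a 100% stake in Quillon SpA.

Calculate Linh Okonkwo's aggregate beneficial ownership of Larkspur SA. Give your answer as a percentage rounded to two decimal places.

74.24%

Linh reaches Larkspur along 3 paths.
Via Cobalt → Vireo → Anchor: 100% × 78% × 100% × 8% = 6.24%.
Via Quillon → Marlow: 100% × 57% × 68% = 38.76%.
Via Marlow: 43% × 68% = 29.24%.
Total: 6.24% + 38.76% + 29.24% = 74.24%.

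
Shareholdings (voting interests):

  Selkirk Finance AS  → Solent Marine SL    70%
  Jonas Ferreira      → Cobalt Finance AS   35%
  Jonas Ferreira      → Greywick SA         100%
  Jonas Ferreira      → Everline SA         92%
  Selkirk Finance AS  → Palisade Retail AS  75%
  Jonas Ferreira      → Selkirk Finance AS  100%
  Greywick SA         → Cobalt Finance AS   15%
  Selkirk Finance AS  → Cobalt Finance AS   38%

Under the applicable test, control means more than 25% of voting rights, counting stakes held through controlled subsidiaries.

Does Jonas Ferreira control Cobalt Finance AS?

Jonas holds 100% of Selkirk, so Jonas controls Selkirk.
Jonas holds 100% of Greywick, so Jonas controls Greywick.
Greywick and Jonas and Selkirk together hold 15% + 35% + 38% = 88% of Cobalt, so Jonas controls Cobalt.

Yes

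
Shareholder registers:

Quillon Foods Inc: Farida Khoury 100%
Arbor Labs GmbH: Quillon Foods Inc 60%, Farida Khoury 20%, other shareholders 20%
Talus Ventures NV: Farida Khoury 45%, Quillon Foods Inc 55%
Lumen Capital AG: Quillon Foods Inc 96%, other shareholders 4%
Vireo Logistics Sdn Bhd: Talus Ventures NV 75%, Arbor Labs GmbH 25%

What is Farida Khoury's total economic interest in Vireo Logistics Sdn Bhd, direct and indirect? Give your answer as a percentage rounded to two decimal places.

Farida reaches Vireo along 4 paths.
Via Talus: 45% × 75% = 33.75%.
Via Quillon → Talus: 100% × 55% × 75% = 41.25%.
Via Quillon → Arbor: 100% × 60% × 25% = 15%.
Via Arbor: 20% × 25% = 5%.
Total: 33.75% + 41.25% + 15% + 5% = 95%.
Rounded: 95.00%.

95.00%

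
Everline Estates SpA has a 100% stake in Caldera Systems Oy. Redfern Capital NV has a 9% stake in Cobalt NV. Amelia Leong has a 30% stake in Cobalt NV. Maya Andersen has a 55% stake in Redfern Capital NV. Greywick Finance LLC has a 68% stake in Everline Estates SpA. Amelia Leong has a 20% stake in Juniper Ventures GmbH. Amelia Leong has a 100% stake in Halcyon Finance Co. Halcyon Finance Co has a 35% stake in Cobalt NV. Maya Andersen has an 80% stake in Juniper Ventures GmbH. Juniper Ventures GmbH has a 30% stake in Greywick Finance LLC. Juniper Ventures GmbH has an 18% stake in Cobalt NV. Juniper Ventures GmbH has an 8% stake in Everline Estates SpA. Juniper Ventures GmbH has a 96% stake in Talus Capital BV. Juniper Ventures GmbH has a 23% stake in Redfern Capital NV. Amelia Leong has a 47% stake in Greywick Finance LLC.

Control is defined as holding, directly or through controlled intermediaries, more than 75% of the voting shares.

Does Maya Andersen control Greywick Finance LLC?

No

Maya holds 80% of Juniper, so Maya controls Juniper.
Juniper holds 96% of Talus, so Maya controls Talus.
Maya and Juniper together hold 55% + 23% = 78% of Redfern, so Maya controls Redfern.
In Greywick, Maya's side holds only 30%, not > 75%.
So Maya does not control Greywick.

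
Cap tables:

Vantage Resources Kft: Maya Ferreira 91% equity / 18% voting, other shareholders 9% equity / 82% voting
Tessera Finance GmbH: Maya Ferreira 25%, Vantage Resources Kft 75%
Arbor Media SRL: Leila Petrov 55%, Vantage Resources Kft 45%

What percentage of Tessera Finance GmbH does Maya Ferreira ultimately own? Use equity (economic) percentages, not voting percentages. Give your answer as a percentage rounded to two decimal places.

Maya reaches Tessera along 2 paths.
Direct stake: 25% = 25%.
Via Vantage: 91% × 75% = 68.25%.
Total: 25% + 68.25% = 93.25%.

93.25%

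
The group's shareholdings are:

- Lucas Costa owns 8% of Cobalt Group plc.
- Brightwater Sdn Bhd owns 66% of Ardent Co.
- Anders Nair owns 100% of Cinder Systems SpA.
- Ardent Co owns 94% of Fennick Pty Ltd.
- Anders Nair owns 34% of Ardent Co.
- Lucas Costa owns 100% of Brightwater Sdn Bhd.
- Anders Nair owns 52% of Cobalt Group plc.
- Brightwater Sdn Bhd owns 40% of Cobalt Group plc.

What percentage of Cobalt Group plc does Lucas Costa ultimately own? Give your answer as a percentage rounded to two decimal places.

Lucas reaches Cobalt along 2 paths.
Direct stake: 8% = 8%.
Via Brightwater: 100% × 40% = 40%.
Total: 8% + 40% = 48%.
Rounded: 48.00%.

48.00%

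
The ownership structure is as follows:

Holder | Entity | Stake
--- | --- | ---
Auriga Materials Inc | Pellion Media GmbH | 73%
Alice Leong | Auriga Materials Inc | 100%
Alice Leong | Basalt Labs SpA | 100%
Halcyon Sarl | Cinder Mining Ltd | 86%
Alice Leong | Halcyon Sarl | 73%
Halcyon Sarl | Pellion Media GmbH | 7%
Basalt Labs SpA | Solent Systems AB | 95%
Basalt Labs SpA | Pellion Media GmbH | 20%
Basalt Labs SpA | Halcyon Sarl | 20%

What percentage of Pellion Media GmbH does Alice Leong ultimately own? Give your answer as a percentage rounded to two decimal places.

99.51%

Alice reaches Pellion along 4 paths.
Via Basalt → Halcyon: 100% × 20% × 7% = 1.4%.
Via Halcyon: 73% × 7% = 5.11%.
Via Auriga: 100% × 73% = 73%.
Via Basalt: 100% × 20% = 20%.
Total: 1.4% + 5.11% + 73% + 20% = 99.51%.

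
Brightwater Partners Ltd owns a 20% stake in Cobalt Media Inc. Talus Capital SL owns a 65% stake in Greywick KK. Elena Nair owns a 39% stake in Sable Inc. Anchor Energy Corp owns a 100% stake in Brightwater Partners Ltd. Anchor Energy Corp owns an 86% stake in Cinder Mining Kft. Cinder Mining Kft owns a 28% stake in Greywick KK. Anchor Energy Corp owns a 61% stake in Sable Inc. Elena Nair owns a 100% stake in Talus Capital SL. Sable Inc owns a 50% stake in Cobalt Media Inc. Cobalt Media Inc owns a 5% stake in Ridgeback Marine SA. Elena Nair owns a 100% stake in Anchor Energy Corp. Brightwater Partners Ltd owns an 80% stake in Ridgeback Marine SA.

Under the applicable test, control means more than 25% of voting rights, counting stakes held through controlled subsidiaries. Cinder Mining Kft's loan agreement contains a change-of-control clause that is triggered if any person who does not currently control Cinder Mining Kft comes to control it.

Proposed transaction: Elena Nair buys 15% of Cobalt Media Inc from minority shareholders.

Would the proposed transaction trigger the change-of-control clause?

No

The purchase changes only Elena's holdings, so Elena is the only person who could newly come to control Cinder.
Elena holds 100% of Anchor, so Elena controls Anchor.
Anchor holds 86% of Cinder, so Elena controls Cinder.
So Elena already controls Cinder before the transaction.
After the purchase, Elena holds 15% of Cobalt directly.
Elena controlled Cinder already, so this is not a new person acquiring control; every other person's position is unchanged or reduced.
No new person acquires control, so the clause is not triggered.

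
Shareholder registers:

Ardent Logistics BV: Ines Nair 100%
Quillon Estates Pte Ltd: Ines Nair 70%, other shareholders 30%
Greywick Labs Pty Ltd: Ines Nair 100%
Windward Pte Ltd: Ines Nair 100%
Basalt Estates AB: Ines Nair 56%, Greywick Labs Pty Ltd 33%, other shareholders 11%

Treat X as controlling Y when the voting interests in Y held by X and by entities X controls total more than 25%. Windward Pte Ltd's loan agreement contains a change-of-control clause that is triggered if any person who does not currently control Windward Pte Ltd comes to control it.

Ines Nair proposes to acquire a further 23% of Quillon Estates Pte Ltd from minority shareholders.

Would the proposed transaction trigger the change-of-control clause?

No

The purchase changes only Ines's holdings, so Ines is the only person who could newly come to control Windward.
Ines holds 100% of Windward, so Ines controls Windward.
So Ines already controls Windward before the transaction.
After the purchase, Ines's direct stake in Quillon rises to 70% + 23% = 93%.
Ines controlled Windward already, so this is not a new person acquiring control; every other person's position is unchanged or reduced.
No new person acquires control, so the clause is not triggered.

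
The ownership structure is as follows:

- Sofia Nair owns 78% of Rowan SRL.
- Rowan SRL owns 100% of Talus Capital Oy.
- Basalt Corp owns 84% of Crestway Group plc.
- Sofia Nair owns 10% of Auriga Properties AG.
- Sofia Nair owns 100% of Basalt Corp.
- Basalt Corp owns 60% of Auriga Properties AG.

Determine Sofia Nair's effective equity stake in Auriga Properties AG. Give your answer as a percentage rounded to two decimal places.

Sofia reaches Auriga along 2 paths.
Direct stake: 10% = 10%.
Via Basalt: 100% × 60% = 60%.
Total: 10% + 60% = 70%.
Rounded: 70.00%.

70.00%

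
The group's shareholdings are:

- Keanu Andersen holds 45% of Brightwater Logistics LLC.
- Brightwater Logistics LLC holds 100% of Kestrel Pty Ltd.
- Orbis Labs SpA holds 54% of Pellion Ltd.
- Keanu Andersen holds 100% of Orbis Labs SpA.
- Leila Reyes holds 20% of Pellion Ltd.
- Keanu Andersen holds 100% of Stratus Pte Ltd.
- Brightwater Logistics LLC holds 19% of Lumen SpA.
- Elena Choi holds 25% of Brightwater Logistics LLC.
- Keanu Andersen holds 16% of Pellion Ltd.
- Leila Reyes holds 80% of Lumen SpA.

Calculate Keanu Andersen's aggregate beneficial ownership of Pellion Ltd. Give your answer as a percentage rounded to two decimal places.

70.00%

Keanu reaches Pellion along 2 paths.
Via Orbis: 100% × 54% = 54%.
Direct stake: 16% = 16%.
Total: 54% + 16% = 70%.
Rounded: 70.00%.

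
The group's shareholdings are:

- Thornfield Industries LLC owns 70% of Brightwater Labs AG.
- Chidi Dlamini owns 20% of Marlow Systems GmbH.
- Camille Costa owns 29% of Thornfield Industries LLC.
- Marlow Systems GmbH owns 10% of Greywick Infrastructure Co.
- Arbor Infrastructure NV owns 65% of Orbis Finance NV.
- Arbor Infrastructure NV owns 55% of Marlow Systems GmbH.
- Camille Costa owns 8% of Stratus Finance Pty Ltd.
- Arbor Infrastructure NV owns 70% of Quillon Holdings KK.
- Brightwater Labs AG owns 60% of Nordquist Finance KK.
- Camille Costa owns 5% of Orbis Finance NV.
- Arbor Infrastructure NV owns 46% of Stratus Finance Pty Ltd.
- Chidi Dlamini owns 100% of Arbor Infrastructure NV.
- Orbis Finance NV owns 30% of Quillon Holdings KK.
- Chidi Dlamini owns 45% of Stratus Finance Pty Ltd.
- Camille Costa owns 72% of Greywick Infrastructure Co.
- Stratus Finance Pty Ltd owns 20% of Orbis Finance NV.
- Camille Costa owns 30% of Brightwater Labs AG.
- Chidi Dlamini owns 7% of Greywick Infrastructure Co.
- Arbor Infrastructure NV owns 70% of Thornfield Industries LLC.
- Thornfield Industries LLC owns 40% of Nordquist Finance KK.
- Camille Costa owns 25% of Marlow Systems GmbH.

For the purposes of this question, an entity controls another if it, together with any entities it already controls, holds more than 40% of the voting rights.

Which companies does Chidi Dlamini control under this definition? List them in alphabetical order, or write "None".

Chidi holds 100% of Arbor, so Chidi controls Arbor.
Chidi and Arbor together hold 20% + 55% = 75% of Marlow, so Chidi controls Marlow.
Arbor and Chidi together hold 46% + 45% = 91% of Stratus, so Chidi controls Stratus.
Arbor holds 70% of Thornfield, so Chidi controls Thornfield.
Thornfield holds 70% of Brightwater, so Chidi controls Brightwater.
Stratus and Arbor together hold 20% + 65% = 85% of Orbis, so Chidi controls Orbis.
Orbis and Arbor together hold 30% + 70% = 100% of Quillon, so Chidi controls Quillon.
Thornfield and Brightwater together hold 40% + 60% = 100% of Nordquist, so Chidi controls Nordquist.
No other company's threshold is met.

Arbor Infrastructure NV, Brightwater Labs AG, Marlow Systems GmbH, Nordquist Finance KK, Orbis Finance NV, Quillon Holdings KK, Stratus Finance Pty Ltd, Thornfield Industries LLC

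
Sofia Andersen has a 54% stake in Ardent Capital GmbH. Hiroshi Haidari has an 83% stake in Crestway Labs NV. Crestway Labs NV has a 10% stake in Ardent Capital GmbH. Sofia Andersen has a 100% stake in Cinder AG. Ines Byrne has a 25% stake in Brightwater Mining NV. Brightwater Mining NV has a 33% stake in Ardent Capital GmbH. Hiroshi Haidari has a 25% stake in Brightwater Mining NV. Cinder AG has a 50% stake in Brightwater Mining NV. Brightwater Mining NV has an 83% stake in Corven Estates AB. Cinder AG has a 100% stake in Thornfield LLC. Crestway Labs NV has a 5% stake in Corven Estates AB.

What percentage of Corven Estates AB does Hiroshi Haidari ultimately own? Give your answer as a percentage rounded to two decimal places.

24.90%

Hiroshi reaches Corven along 2 paths.
Via Brightwater: 25% × 83% = 20.75%.
Via Crestway: 83% × 5% = 4.15%.
Total: 20.75% + 4.15% = 24.9%.
Rounded: 24.90%.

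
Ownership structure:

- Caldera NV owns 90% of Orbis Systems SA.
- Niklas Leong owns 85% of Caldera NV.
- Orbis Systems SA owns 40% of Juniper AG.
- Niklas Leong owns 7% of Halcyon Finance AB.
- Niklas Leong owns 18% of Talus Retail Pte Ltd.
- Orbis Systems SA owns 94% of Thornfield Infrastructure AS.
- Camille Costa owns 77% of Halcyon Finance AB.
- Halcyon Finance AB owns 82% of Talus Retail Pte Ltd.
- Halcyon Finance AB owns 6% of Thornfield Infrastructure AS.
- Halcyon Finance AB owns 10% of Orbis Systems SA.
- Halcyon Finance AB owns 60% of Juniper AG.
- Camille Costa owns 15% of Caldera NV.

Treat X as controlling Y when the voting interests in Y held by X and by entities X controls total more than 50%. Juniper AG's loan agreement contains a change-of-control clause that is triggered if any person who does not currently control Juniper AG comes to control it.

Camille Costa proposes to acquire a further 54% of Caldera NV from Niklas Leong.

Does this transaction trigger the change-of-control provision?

The purchase adds only to Camille's holdings (Niklas's stake shrinks), so Camille is the only person who could newly come to control Juniper.
Camille holds 77% of Halcyon, so Camille controls Halcyon.
Halcyon holds 60% of Juniper, so Camille controls Juniper.
So Camille already controls Juniper before the transaction.
After the purchase, Camille's direct stake in Caldera rises to 15% + 54% = 69%, and Niklas's stake falls to 31%.
Camille controlled Juniper already, so this is not a new person acquiring control; every other person's position is unchanged or reduced.
No new person acquires control, so the clause is not triggered.

No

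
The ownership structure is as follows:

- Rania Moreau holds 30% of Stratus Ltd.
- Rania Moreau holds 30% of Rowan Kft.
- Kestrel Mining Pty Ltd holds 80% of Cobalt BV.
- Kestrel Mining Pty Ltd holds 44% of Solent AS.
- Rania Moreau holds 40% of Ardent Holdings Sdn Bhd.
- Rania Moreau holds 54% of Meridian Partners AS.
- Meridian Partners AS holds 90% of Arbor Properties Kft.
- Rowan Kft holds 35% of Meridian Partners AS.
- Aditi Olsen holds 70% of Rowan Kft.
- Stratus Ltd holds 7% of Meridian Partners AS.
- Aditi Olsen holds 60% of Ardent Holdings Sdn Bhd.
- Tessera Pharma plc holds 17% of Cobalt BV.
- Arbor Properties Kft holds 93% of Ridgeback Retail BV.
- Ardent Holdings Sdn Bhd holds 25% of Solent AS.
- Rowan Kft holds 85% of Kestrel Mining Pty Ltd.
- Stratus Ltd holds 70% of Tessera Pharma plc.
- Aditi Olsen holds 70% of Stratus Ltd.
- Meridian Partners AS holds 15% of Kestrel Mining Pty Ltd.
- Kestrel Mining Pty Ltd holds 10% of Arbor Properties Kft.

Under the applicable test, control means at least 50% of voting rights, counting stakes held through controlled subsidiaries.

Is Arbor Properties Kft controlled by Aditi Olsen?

Aditi holds 70% of Stratus, so Aditi controls Stratus.
Aditi holds 70% of Rowan, so Aditi controls Rowan.
Aditi holds 60% of Ardent, so Aditi controls Ardent.
Rowan holds 85% of Kestrel, so Aditi controls Kestrel.
Stratus holds 70% of Tessera, so Aditi controls Tessera.
Kestrel and Tessera together hold 80% + 17% = 97% of Cobalt, so Aditi controls Cobalt.
Kestrel and Ardent together hold 44% + 25% = 69% of Solent, so Aditi controls Solent.
In Arbor, Aditi's side holds only 10%, not ≥ 50%.
So Aditi does not control Arbor.

No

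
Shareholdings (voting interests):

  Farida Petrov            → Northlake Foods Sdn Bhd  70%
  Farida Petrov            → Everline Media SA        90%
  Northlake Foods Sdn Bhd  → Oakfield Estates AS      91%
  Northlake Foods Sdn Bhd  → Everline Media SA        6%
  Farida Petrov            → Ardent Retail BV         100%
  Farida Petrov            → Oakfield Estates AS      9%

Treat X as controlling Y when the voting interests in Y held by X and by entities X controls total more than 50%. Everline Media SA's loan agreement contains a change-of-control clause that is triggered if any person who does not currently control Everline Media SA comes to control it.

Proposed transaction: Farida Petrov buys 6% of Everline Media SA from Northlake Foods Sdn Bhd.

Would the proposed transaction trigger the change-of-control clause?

No

The purchase adds only to Farida's holdings (Northlake's stake shrinks), so Farida is the only person who could newly come to control Everline.
Farida holds 70% of Northlake, so Farida controls Northlake.
Farida and Northlake together hold 90% + 6% = 96% of Everline, so Farida controls Everline.
So Farida already controls Everline before the transaction.
After the purchase, Farida's direct stake in Everline rises to 90% + 6% = 96%, and Northlake's stake falls to 0%.
Farida controlled Everline already, so this is not a new person acquiring control; every other person's position is unchanged or reduced.
No new person acquires control, so the clause is not triggered.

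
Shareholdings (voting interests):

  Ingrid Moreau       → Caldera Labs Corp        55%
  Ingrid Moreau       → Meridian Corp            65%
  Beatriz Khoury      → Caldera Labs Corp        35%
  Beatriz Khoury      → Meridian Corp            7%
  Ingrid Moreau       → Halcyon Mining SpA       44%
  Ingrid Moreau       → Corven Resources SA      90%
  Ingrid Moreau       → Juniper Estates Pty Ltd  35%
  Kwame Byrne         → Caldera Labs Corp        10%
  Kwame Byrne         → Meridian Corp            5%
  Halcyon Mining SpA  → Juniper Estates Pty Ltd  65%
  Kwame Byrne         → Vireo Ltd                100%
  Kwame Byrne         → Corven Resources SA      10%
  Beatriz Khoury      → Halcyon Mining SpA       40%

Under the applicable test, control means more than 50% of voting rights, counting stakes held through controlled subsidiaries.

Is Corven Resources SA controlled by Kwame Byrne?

No

Kwame holds 100% of Vireo, so Kwame controls Vireo.
In Corven, Kwame's side holds only 10%, not > 50%.
So Kwame does not control Corven.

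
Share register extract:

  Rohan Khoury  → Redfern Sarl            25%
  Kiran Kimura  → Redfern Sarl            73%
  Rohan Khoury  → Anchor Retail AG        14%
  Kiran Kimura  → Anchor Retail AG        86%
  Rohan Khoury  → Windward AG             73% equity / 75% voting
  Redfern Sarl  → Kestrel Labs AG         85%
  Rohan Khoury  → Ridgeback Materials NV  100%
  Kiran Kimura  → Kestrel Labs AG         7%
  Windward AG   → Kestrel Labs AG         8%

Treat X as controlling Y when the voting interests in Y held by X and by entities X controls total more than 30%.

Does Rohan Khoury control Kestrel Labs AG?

No

Rohan holds 75% of Windward, so Rohan controls Windward.
Rohan holds 100% of Ridgeback, so Rohan controls Ridgeback.
In Kestrel, Rohan's side holds only 8%, not > 30%.
So Rohan does not control Kestrel.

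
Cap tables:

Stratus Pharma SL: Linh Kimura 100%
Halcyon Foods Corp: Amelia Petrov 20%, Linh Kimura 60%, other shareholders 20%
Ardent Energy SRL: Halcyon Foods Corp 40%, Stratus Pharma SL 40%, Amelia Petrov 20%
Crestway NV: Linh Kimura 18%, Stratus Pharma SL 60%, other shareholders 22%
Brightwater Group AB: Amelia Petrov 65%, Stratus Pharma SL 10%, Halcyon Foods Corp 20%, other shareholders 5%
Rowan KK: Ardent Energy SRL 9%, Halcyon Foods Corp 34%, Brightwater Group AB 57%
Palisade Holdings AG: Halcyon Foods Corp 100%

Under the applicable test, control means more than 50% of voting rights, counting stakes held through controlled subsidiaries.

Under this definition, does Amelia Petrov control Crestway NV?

Amelia holds 65% of Brightwater, so Amelia controls Brightwater.
Brightwater holds 57% of Rowan, so Amelia controls Rowan.
Neither Amelia nor any entity Amelia controls holds any voting interest in Crestway.
So Amelia does not control Crestway.

No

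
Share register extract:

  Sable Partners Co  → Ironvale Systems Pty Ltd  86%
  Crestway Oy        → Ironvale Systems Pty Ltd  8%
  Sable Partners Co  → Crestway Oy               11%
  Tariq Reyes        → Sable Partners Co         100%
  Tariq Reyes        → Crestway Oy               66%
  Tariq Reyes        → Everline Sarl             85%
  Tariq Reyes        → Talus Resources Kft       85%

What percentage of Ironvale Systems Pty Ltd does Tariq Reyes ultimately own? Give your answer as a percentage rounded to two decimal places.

92.16%

Tariq reaches Ironvale along 3 paths.
Via Sable: 100% × 86% = 86%.
Via Crestway: 66% × 8% = 5.28%.
Via Sable → Crestway: 100% × 11% × 8% = 0.88%.
Total: 86% + 5.28% + 0.88% = 92.16%.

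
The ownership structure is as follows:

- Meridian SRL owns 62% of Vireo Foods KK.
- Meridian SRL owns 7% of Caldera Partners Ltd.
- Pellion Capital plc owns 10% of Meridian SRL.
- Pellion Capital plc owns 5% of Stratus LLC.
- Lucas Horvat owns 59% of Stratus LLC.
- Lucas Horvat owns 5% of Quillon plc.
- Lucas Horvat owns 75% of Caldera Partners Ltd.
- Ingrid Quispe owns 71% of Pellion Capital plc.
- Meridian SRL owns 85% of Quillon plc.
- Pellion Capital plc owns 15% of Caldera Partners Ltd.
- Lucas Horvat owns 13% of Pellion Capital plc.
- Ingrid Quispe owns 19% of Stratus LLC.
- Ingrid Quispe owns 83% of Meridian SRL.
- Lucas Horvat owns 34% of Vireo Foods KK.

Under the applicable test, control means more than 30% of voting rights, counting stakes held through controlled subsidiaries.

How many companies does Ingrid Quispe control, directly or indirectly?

4

Ingrid holds 71% of Pellion, so Ingrid controls Pellion.
Ingrid and Pellion together hold 83% + 10% = 93% of Meridian, so Ingrid controls Meridian.
Meridian holds 62% of Vireo, so Ingrid controls Vireo.
Meridian holds 85% of Quillon, so Ingrid controls Quillon.
No other company's threshold is met.
Ingrid controls 4 companies.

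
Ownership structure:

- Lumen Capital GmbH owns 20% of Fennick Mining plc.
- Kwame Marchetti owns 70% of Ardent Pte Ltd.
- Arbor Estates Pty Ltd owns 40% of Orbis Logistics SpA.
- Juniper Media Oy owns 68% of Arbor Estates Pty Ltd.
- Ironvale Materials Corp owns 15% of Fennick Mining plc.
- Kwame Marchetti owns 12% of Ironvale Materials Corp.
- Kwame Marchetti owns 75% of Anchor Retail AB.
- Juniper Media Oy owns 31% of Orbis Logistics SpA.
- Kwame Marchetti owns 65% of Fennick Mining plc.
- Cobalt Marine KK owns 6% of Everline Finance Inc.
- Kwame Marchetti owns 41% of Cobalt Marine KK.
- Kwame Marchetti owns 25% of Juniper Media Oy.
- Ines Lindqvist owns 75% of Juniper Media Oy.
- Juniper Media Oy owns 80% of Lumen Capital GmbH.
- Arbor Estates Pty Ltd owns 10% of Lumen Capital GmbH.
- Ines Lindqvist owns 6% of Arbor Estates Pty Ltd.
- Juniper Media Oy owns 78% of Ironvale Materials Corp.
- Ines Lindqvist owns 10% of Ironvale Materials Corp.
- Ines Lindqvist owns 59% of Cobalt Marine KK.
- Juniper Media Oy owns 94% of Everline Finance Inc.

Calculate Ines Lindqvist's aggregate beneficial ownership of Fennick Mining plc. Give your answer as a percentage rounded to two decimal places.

23.42%

Ines reaches Fennick along 5 paths.
Via Ironvale: 10% × 15% = 1.5%.
Via Juniper → Ironvale: 75% × 78% × 15% = 8.775%.
Via Juniper → Arbor → Lumen: 75% × 68% × 10% × 20% = 1.02%.
Via Arbor → Lumen: 6% × 10% × 20% = 0.12%.
Via Juniper → Lumen: 75% × 80% × 20% = 12%.
Total: 1.5% + 8.775% + 1.02% + 0.12% + 12% = 23.415%.
Rounded: 23.42%.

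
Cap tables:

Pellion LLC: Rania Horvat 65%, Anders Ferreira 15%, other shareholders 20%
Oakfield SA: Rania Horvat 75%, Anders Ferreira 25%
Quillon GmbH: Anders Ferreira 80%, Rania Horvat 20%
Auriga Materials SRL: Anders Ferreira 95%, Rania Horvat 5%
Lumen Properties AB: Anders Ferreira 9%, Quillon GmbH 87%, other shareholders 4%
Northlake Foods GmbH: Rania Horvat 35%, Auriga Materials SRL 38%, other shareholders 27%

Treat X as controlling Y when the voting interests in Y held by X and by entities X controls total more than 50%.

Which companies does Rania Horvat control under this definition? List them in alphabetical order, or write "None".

Oakfield SA, Pellion LLC

Rania holds 65% of Pellion, so Rania controls Pellion.
Rania holds 75% of Oakfield, so Rania controls Oakfield.
No other company's threshold is met.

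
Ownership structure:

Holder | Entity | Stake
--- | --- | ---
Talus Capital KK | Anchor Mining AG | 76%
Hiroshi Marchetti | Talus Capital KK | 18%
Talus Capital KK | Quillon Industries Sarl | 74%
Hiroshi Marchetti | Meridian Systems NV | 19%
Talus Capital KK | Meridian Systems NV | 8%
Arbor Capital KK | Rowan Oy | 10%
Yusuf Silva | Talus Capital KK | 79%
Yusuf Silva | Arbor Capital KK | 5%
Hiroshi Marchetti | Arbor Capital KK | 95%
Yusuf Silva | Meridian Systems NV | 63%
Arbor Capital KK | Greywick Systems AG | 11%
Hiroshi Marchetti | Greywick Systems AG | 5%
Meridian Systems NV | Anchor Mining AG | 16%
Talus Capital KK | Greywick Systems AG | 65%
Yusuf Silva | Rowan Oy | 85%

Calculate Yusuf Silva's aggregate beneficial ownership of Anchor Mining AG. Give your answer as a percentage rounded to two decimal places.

Yusuf reaches Anchor along 3 paths.
Via Talus: 79% × 76% = 60.04%.
Via Meridian: 63% × 16% = 10.08%.
Via Talus → Meridian: 79% × 8% × 16% = 1.0112%.
Total: 60.04% + 10.08% + 1.0112% = 71.1312%.
Rounded: 71.13%.

71.13%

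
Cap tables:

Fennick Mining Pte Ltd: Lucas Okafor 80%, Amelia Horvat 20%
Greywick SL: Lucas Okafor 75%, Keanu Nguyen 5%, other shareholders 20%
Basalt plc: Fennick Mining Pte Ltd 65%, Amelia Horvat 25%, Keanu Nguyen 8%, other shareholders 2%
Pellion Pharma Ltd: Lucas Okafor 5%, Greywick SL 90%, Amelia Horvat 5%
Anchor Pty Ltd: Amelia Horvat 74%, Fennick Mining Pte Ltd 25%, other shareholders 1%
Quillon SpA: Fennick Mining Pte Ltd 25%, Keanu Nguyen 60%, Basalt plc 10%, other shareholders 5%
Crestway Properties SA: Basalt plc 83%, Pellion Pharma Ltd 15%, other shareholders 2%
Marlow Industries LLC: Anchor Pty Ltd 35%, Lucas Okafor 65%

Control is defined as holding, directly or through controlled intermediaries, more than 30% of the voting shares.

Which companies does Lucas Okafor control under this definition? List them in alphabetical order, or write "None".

Lucas holds 80% of Fennick, so Lucas controls Fennick.
Lucas holds 75% of Greywick, so Lucas controls Greywick.
Fennick holds 65% of Basalt, so Lucas controls Basalt.
Lucas and Greywick together hold 5% + 90% = 95% of Pellion, so Lucas controls Pellion.
Fennick and Basalt together hold 25% + 10% = 35% of Quillon, so Lucas controls Quillon.
Basalt and Pellion together hold 83% + 15% = 98% of Crestway, so Lucas controls Crestway.
Lucas holds 65% of Marlow, so Lucas controls Marlow.
No other company's threshold is met.

Basalt plc, Crestway Properties SA, Fennick Mining Pte Ltd, Greywick SL, Marlow Industries LLC, Pellion Pharma Ltd, Quillon SpA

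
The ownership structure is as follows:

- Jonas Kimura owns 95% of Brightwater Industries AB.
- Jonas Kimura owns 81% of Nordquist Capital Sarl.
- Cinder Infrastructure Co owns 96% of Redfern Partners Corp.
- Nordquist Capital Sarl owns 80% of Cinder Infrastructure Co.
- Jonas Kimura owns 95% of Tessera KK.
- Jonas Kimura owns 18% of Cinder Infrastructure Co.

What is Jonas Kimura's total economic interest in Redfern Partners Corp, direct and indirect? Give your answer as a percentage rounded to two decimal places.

Jonas reaches Redfern along 2 paths.
Via Nordquist → Cinder: 81% × 80% × 96% = 62.208%.
Via Cinder: 18% × 96% = 17.28%.
Total: 62.208% + 17.28% = 79.488%.
Rounded: 79.49%.

79.49%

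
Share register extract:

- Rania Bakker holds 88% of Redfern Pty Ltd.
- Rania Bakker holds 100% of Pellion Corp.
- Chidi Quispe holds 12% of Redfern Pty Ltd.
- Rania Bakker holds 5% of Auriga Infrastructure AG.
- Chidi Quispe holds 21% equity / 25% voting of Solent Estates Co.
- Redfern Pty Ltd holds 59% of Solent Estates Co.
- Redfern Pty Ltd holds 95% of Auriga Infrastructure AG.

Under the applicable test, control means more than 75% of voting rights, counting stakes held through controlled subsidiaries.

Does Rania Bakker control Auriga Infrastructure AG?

Yes

Rania holds 88% of Redfern, so Rania controls Redfern.
Redfern and Rania together hold 95% + 5% = 100% of Auriga, so Rania controls Auriga.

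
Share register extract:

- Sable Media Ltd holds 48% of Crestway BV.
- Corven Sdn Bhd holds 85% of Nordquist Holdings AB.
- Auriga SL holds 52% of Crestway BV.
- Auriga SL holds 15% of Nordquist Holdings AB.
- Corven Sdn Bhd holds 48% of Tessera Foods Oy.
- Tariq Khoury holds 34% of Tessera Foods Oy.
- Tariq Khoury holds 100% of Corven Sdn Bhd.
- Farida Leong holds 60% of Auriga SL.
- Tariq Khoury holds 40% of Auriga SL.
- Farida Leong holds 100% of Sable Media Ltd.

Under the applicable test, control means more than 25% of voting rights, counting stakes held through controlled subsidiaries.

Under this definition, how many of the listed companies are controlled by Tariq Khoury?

Tariq holds 40% of Auriga, so Tariq controls Auriga.
Tariq holds 100% of Corven, so Tariq controls Corven.
Auriga holds 52% of Crestway, so Tariq controls Crestway.
Corven and Auriga together hold 85% + 15% = 100% of Nordquist, so Tariq controls Nordquist.
Corven and Tariq together hold 48% + 34% = 82% of Tessera, so Tariq controls Tessera.
No other company's threshold is met.
Tariq controls 5 companies.

5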